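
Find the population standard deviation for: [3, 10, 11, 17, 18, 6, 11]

4.998

Step 1: Compute the mean: 10.8571
Step 2: Sum of squared deviations from the mean: 174.8571
Step 3: Population variance = 174.8571 / 7 = 24.9796
Step 4: Standard deviation = sqrt(24.9796) = 4.998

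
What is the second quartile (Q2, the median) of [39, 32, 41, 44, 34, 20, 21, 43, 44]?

39

Step 1: Sort the data: [20, 21, 32, 34, 39, 41, 43, 44, 44]
Step 2: n = 9
Step 3: Q2 is the median. Since n is odd, it is the middle value at position 5: 39
Step 4: Q2 = 39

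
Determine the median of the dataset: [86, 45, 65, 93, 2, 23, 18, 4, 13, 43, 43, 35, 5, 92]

39

Step 1: Sort the data in ascending order: [2, 4, 5, 13, 18, 23, 35, 43, 43, 45, 65, 86, 92, 93]
Step 2: The number of values is n = 14.
Step 3: Since n is even, the median is the average of positions 7 and 8:
  Median = (35 + 43) / 2 = 39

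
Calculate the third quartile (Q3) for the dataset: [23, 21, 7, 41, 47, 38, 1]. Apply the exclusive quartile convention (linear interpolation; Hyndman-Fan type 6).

41

Step 1: Sort the data: [1, 7, 21, 23, 38, 41, 47]
Step 2: n = 7
Step 3: Using the exclusive quartile method:
  Q1 = 7
  Q2 (median) = 23
  Q3 = 41
  IQR = Q3 - Q1 = 41 - 7 = 34
Step 4: Q3 = 41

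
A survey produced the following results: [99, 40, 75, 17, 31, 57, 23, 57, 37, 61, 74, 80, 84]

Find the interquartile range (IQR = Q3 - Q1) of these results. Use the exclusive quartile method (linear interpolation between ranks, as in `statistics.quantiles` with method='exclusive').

43.5

Step 1: Sort the data: [17, 23, 31, 37, 40, 57, 57, 61, 74, 75, 80, 84, 99]
Step 2: n = 13
Step 3: Using the exclusive quartile method:
  Q1 = 34
  Q2 (median) = 57
  Q3 = 77.5
  IQR = Q3 - Q1 = 77.5 - 34 = 43.5
Step 4: IQR = 43.5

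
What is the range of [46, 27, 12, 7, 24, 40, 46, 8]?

39

Step 1: Identify the maximum value: max = 46
Step 2: Identify the minimum value: min = 7
Step 3: Range = max - min = 46 - 7 = 39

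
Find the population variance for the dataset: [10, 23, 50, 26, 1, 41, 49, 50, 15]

312.2469

Step 1: Compute the mean: (10 + 23 + 50 + 26 + 1 + 41 + 49 + 50 + 15) / 9 = 29.4444
Step 2: Compute squared deviations from the mean:
  (10 - 29.4444)^2 = 378.0864
  (23 - 29.4444)^2 = 41.5309
  (50 - 29.4444)^2 = 422.5309
  (26 - 29.4444)^2 = 11.8642
  (1 - 29.4444)^2 = 809.0864
  (41 - 29.4444)^2 = 133.5309
  (49 - 29.4444)^2 = 382.4198
  (50 - 29.4444)^2 = 422.5309
  (15 - 29.4444)^2 = 208.642
Step 3: Sum of squared deviations = 2810.2222
Step 4: Population variance = 2810.2222 / 9 = 312.2469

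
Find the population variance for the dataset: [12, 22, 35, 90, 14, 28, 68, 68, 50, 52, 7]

668.2479

Step 1: Compute the mean: (12 + 22 + 35 + 90 + 14 + 28 + 68 + 68 + 50 + 52 + 7) / 11 = 40.5455
Step 2: Compute squared deviations from the mean:
  (12 - 40.5455)^2 = 814.843
  (22 - 40.5455)^2 = 343.9339
  (35 - 40.5455)^2 = 30.7521
  (90 - 40.5455)^2 = 2445.7521
  (14 - 40.5455)^2 = 704.6612
  (28 - 40.5455)^2 = 157.3884
  (68 - 40.5455)^2 = 753.7521
  (68 - 40.5455)^2 = 753.7521
  (50 - 40.5455)^2 = 89.3884
  (52 - 40.5455)^2 = 131.2066
  (7 - 40.5455)^2 = 1125.2975
Step 3: Sum of squared deviations = 7350.7273
Step 4: Population variance = 7350.7273 / 11 = 668.2479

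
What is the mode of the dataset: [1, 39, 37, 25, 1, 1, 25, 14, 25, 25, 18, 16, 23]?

25

Step 1: Count the frequency of each value:
  1: appears 3 time(s)
  14: appears 1 time(s)
  16: appears 1 time(s)
  18: appears 1 time(s)
  23: appears 1 time(s)
  25: appears 4 time(s)
  37: appears 1 time(s)
  39: appears 1 time(s)
Step 2: The value 25 appears most frequently (4 times).
Step 3: Mode = 25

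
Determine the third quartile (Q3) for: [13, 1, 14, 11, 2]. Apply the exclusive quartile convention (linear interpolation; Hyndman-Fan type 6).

13.5

Step 1: Sort the data: [1, 2, 11, 13, 14]
Step 2: n = 5
Step 3: Using the exclusive quartile method:
  Q1 = 1.5
  Q2 (median) = 11
  Q3 = 13.5
  IQR = Q3 - Q1 = 13.5 - 1.5 = 12
Step 4: Q3 = 13.5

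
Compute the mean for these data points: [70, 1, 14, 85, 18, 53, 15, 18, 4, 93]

37.1

Step 1: Sum all values: 70 + 1 + 14 + 85 + 18 + 53 + 15 + 18 + 4 + 93 = 371
Step 2: Count the number of values: n = 10
Step 3: Mean = sum / n = 371 / 10 = 37.1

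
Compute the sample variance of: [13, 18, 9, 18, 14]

14.3

Step 1: Compute the mean: (13 + 18 + 9 + 18 + 14) / 5 = 14.4
Step 2: Compute squared deviations from the mean:
  (13 - 14.4)^2 = 1.96
  (18 - 14.4)^2 = 12.96
  (9 - 14.4)^2 = 29.16
  (18 - 14.4)^2 = 12.96
  (14 - 14.4)^2 = 0.16
Step 3: Sum of squared deviations = 57.2
Step 4: Sample variance = 57.2 / 4 = 14.3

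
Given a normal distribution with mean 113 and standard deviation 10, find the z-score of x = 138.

2.5

Step 1: Recall the z-score formula: z = (x - mu) / sigma
Step 2: Substitute values: z = (138 - 113) / 10
Step 3: z = 25 / 10 = 2.5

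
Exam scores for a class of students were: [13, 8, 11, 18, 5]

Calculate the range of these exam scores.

13

Step 1: Identify the maximum value: max = 18
Step 2: Identify the minimum value: min = 5
Step 3: Range = max - min = 18 - 5 = 13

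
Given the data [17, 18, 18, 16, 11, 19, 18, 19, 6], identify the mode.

18

Step 1: Count the frequency of each value:
  6: appears 1 time(s)
  11: appears 1 time(s)
  16: appears 1 time(s)
  17: appears 1 time(s)
  18: appears 3 time(s)
  19: appears 2 time(s)
Step 2: The value 18 appears most frequently (3 times).
Step 3: Mode = 18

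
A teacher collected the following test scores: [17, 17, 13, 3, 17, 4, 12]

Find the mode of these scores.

17

Step 1: Count the frequency of each value:
  3: appears 1 time(s)
  4: appears 1 time(s)
  12: appears 1 time(s)
  13: appears 1 time(s)
  17: appears 3 time(s)
Step 2: The value 17 appears most frequently (3 times).
Step 3: Mode = 17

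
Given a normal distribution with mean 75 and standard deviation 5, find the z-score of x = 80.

1

Step 1: Recall the z-score formula: z = (x - mu) / sigma
Step 2: Substitute values: z = (80 - 75) / 5
Step 3: z = 5 / 5 = 1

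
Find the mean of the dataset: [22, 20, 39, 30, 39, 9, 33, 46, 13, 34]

28.5

Step 1: Sum all values: 22 + 20 + 39 + 30 + 39 + 9 + 33 + 46 + 13 + 34 = 285
Step 2: Count the number of values: n = 10
Step 3: Mean = sum / n = 285 / 10 = 28.5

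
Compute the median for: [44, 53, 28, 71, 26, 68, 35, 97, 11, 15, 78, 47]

45.5

Step 1: Sort the data in ascending order: [11, 15, 26, 28, 35, 44, 47, 53, 68, 71, 78, 97]
Step 2: The number of values is n = 12.
Step 3: Since n is even, the median is the average of positions 6 and 7:
  Median = (44 + 47) / 2 = 45.5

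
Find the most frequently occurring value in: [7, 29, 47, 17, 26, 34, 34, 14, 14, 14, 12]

14

Step 1: Count the frequency of each value:
  7: appears 1 time(s)
  12: appears 1 time(s)
  14: appears 3 time(s)
  17: appears 1 time(s)
  26: appears 1 time(s)
  29: appears 1 time(s)
  34: appears 2 time(s)
  47: appears 1 time(s)
Step 2: The value 14 appears most frequently (3 times).
Step 3: Mode = 14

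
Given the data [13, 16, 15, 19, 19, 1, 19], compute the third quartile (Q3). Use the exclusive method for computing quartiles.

19

Step 1: Sort the data: [1, 13, 15, 16, 19, 19, 19]
Step 2: n = 7
Step 3: Using the exclusive quartile method:
  Q1 = 13
  Q2 (median) = 16
  Q3 = 19
  IQR = Q3 - Q1 = 19 - 13 = 6
Step 4: Q3 = 19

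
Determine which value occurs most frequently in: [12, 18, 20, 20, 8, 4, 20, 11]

20

Step 1: Count the frequency of each value:
  4: appears 1 time(s)
  8: appears 1 time(s)
  11: appears 1 time(s)
  12: appears 1 time(s)
  18: appears 1 time(s)
  20: appears 3 time(s)
Step 2: The value 20 appears most frequently (3 times).
Step 3: Mode = 20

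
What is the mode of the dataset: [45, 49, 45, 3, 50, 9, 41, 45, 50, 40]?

45

Step 1: Count the frequency of each value:
  3: appears 1 time(s)
  9: appears 1 time(s)
  40: appears 1 time(s)
  41: appears 1 time(s)
  45: appears 3 time(s)
  49: appears 1 time(s)
  50: appears 2 time(s)
Step 2: The value 45 appears most frequently (3 times).
Step 3: Mode = 45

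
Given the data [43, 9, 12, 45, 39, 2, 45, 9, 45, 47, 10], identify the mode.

45

Step 1: Count the frequency of each value:
  2: appears 1 time(s)
  9: appears 2 time(s)
  10: appears 1 time(s)
  12: appears 1 time(s)
  39: appears 1 time(s)
  43: appears 1 time(s)
  45: appears 3 time(s)
  47: appears 1 time(s)
Step 2: The value 45 appears most frequently (3 times).
Step 3: Mode = 45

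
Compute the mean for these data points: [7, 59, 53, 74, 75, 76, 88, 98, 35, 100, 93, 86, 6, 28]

62.7143

Step 1: Sum all values: 7 + 59 + 53 + 74 + 75 + 76 + 88 + 98 + 35 + 100 + 93 + 86 + 6 + 28 = 878
Step 2: Count the number of values: n = 14
Step 3: Mean = sum / n = 878 / 14 = 62.7143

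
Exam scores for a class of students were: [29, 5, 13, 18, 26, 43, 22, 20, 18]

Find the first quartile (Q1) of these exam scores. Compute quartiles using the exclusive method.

15.5

Step 1: Sort the data: [5, 13, 18, 18, 20, 22, 26, 29, 43]
Step 2: n = 9
Step 3: Using the exclusive quartile method:
  Q1 = 15.5
  Q2 (median) = 20
  Q3 = 27.5
  IQR = Q3 - Q1 = 27.5 - 15.5 = 12
Step 4: Q1 = 15.5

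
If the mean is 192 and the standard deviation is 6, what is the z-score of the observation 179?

-2.1667

Step 1: Recall the z-score formula: z = (x - mu) / sigma
Step 2: Substitute values: z = (179 - 192) / 6
Step 3: z = -13 / 6 = -2.1667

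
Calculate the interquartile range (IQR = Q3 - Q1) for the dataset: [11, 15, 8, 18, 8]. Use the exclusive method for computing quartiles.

8.5

Step 1: Sort the data: [8, 8, 11, 15, 18]
Step 2: n = 5
Step 3: Using the exclusive quartile method:
  Q1 = 8
  Q2 (median) = 11
  Q3 = 16.5
  IQR = Q3 - Q1 = 16.5 - 8 = 8.5
Step 4: IQR = 8.5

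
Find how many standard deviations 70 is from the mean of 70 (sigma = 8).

0

Step 1: Recall the z-score formula: z = (x - mu) / sigma
Step 2: Substitute values: z = (70 - 70) / 8
Step 3: z = 0 / 8 = 0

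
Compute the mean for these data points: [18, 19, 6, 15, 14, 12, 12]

13.7143

Step 1: Sum all values: 18 + 19 + 6 + 15 + 14 + 12 + 12 = 96
Step 2: Count the number of values: n = 7
Step 3: Mean = sum / n = 96 / 7 = 13.7143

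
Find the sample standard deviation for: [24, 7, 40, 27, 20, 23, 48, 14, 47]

14.3508

Step 1: Compute the mean: 27.7778
Step 2: Sum of squared deviations from the mean: 1647.5556
Step 3: Sample variance = 1647.5556 / 8 = 205.9444
Step 4: Standard deviation = sqrt(205.9444) = 14.3508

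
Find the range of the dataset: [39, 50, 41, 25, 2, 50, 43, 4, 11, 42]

48

Step 1: Identify the maximum value: max = 50
Step 2: Identify the minimum value: min = 2
Step 3: Range = max - min = 50 - 2 = 48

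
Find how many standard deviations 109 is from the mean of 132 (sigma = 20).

-1.15

Step 1: Recall the z-score formula: z = (x - mu) / sigma
Step 2: Substitute values: z = (109 - 132) / 20
Step 3: z = -23 / 20 = -1.15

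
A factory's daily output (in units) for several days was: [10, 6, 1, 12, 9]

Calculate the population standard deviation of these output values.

3.8262

Step 1: Compute the mean: 7.6
Step 2: Sum of squared deviations from the mean: 73.2
Step 3: Population variance = 73.2 / 5 = 14.64
Step 4: Standard deviation = sqrt(14.64) = 3.8262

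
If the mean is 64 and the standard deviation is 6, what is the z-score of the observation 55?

-1.5

Step 1: Recall the z-score formula: z = (x - mu) / sigma
Step 2: Substitute values: z = (55 - 64) / 6
Step 3: z = -9 / 6 = -1.5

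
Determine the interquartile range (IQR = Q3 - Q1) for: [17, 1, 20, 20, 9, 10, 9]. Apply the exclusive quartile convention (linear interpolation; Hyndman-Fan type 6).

11

Step 1: Sort the data: [1, 9, 9, 10, 17, 20, 20]
Step 2: n = 7
Step 3: Using the exclusive quartile method:
  Q1 = 9
  Q2 (median) = 10
  Q3 = 20
  IQR = Q3 - Q1 = 20 - 9 = 11
Step 4: IQR = 11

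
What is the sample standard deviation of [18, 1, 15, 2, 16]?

8.2037

Step 1: Compute the mean: 10.4
Step 2: Sum of squared deviations from the mean: 269.2
Step 3: Sample variance = 269.2 / 4 = 67.3
Step 4: Standard deviation = sqrt(67.3) = 8.2037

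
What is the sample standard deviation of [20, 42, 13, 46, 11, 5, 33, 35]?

15.3803

Step 1: Compute the mean: 25.625
Step 2: Sum of squared deviations from the mean: 1655.875
Step 3: Sample variance = 1655.875 / 7 = 236.5536
Step 4: Standard deviation = sqrt(236.5536) = 15.3803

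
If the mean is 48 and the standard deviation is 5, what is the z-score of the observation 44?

-0.8

Step 1: Recall the z-score formula: z = (x - mu) / sigma
Step 2: Substitute values: z = (44 - 48) / 5
Step 3: z = -4 / 5 = -0.8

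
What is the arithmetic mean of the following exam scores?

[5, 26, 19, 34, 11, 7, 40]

20.2857

Step 1: Sum all values: 5 + 26 + 19 + 34 + 11 + 7 + 40 = 142
Step 2: Count the number of values: n = 7
Step 3: Mean = sum / n = 142 / 7 = 20.2857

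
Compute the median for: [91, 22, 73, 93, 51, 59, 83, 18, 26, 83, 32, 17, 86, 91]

66

Step 1: Sort the data in ascending order: [17, 18, 22, 26, 32, 51, 59, 73, 83, 83, 86, 91, 91, 93]
Step 2: The number of values is n = 14.
Step 3: Since n is even, the median is the average of positions 7 and 8:
  Median = (59 + 73) / 2 = 66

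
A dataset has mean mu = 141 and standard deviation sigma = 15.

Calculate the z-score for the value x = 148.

0.4667

Step 1: Recall the z-score formula: z = (x - mu) / sigma
Step 2: Substitute values: z = (148 - 141) / 15
Step 3: z = 7 / 15 = 0.4667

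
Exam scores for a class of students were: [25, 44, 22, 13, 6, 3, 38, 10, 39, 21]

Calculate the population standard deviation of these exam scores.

13.7146

Step 1: Compute the mean: 22.1
Step 2: Sum of squared deviations from the mean: 1880.9
Step 3: Population variance = 1880.9 / 10 = 188.09
Step 4: Standard deviation = sqrt(188.09) = 13.7146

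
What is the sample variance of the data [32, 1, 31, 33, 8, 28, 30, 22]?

146.9821

Step 1: Compute the mean: (32 + 1 + 31 + 33 + 8 + 28 + 30 + 22) / 8 = 23.125
Step 2: Compute squared deviations from the mean:
  (32 - 23.125)^2 = 78.7656
  (1 - 23.125)^2 = 489.5156
  (31 - 23.125)^2 = 62.0156
  (33 - 23.125)^2 = 97.5156
  (8 - 23.125)^2 = 228.7656
  (28 - 23.125)^2 = 23.7656
  (30 - 23.125)^2 = 47.2656
  (22 - 23.125)^2 = 1.2656
Step 3: Sum of squared deviations = 1028.875
Step 4: Sample variance = 1028.875 / 7 = 146.9821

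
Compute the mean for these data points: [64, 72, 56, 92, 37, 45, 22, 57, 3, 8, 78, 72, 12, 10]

44.8571

Step 1: Sum all values: 64 + 72 + 56 + 92 + 37 + 45 + 22 + 57 + 3 + 8 + 78 + 72 + 12 + 10 = 628
Step 2: Count the number of values: n = 14
Step 3: Mean = sum / n = 628 / 14 = 44.8571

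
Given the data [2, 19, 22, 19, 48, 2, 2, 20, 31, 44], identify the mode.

2

Step 1: Count the frequency of each value:
  2: appears 3 time(s)
  19: appears 2 time(s)
  20: appears 1 time(s)
  22: appears 1 time(s)
  31: appears 1 time(s)
  44: appears 1 time(s)
  48: appears 1 time(s)
Step 2: The value 2 appears most frequently (3 times).
Step 3: Mode = 2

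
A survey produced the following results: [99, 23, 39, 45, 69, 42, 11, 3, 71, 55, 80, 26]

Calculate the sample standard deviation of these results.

29.0124

Step 1: Compute the mean: 46.9167
Step 2: Sum of squared deviations from the mean: 9258.9167
Step 3: Sample variance = 9258.9167 / 11 = 841.7197
Step 4: Standard deviation = sqrt(841.7197) = 29.0124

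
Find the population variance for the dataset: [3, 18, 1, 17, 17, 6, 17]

49.3469

Step 1: Compute the mean: (3 + 18 + 1 + 17 + 17 + 6 + 17) / 7 = 11.2857
Step 2: Compute squared deviations from the mean:
  (3 - 11.2857)^2 = 68.6531
  (18 - 11.2857)^2 = 45.0816
  (1 - 11.2857)^2 = 105.7959
  (17 - 11.2857)^2 = 32.6531
  (17 - 11.2857)^2 = 32.6531
  (6 - 11.2857)^2 = 27.9388
  (17 - 11.2857)^2 = 32.6531
Step 3: Sum of squared deviations = 345.4286
Step 4: Population variance = 345.4286 / 7 = 49.3469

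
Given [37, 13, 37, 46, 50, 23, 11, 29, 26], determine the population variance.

163.284

Step 1: Compute the mean: (37 + 13 + 37 + 46 + 50 + 23 + 11 + 29 + 26) / 9 = 30.2222
Step 2: Compute squared deviations from the mean:
  (37 - 30.2222)^2 = 45.9383
  (13 - 30.2222)^2 = 296.6049
  (37 - 30.2222)^2 = 45.9383
  (46 - 30.2222)^2 = 248.9383
  (50 - 30.2222)^2 = 391.1605
  (23 - 30.2222)^2 = 52.1605
  (11 - 30.2222)^2 = 369.4938
  (29 - 30.2222)^2 = 1.4938
  (26 - 30.2222)^2 = 17.8272
Step 3: Sum of squared deviations = 1469.5556
Step 4: Population variance = 1469.5556 / 9 = 163.284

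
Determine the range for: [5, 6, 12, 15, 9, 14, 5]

10

Step 1: Identify the maximum value: max = 15
Step 2: Identify the minimum value: min = 5
Step 3: Range = max - min = 15 - 5 = 10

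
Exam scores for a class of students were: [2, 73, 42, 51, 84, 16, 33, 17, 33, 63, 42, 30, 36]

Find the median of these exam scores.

36

Step 1: Sort the data in ascending order: [2, 16, 17, 30, 33, 33, 36, 42, 42, 51, 63, 73, 84]
Step 2: The number of values is n = 13.
Step 3: Since n is odd, the median is the middle value at position 7: 36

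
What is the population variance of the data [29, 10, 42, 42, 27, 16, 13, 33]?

136.75

Step 1: Compute the mean: (29 + 10 + 42 + 42 + 27 + 16 + 13 + 33) / 8 = 26.5
Step 2: Compute squared deviations from the mean:
  (29 - 26.5)^2 = 6.25
  (10 - 26.5)^2 = 272.25
  (42 - 26.5)^2 = 240.25
  (42 - 26.5)^2 = 240.25
  (27 - 26.5)^2 = 0.25
  (16 - 26.5)^2 = 110.25
  (13 - 26.5)^2 = 182.25
  (33 - 26.5)^2 = 42.25
Step 3: Sum of squared deviations = 1094
Step 4: Population variance = 1094 / 8 = 136.75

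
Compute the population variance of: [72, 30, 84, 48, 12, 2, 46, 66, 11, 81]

831.56

Step 1: Compute the mean: (72 + 30 + 84 + 48 + 12 + 2 + 46 + 66 + 11 + 81) / 10 = 45.2
Step 2: Compute squared deviations from the mean:
  (72 - 45.2)^2 = 718.24
  (30 - 45.2)^2 = 231.04
  (84 - 45.2)^2 = 1505.44
  (48 - 45.2)^2 = 7.84
  (12 - 45.2)^2 = 1102.24
  (2 - 45.2)^2 = 1866.24
  (46 - 45.2)^2 = 0.64
  (66 - 45.2)^2 = 432.64
  (11 - 45.2)^2 = 1169.64
  (81 - 45.2)^2 = 1281.64
Step 3: Sum of squared deviations = 8315.6
Step 4: Population variance = 8315.6 / 10 = 831.56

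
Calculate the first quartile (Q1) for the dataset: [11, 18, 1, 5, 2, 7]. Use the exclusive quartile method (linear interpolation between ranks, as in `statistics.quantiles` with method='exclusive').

1.75

Step 1: Sort the data: [1, 2, 5, 7, 11, 18]
Step 2: n = 6
Step 3: Using the exclusive quartile method:
  Q1 = 1.75
  Q2 (median) = 6
  Q3 = 12.75
  IQR = Q3 - Q1 = 12.75 - 1.75 = 11
Step 4: Q1 = 1.75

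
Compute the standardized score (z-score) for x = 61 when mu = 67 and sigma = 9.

-0.6667

Step 1: Recall the z-score formula: z = (x - mu) / sigma
Step 2: Substitute values: z = (61 - 67) / 9
Step 3: z = -6 / 9 = -0.6667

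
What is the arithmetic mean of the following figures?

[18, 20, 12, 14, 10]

14.8

Step 1: Sum all values: 18 + 20 + 12 + 14 + 10 = 74
Step 2: Count the number of values: n = 5
Step 3: Mean = sum / n = 74 / 5 = 14.8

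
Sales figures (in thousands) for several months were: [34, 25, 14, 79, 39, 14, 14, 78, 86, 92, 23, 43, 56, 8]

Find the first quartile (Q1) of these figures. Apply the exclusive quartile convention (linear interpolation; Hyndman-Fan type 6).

14

Step 1: Sort the data: [8, 14, 14, 14, 23, 25, 34, 39, 43, 56, 78, 79, 86, 92]
Step 2: n = 14
Step 3: Using the exclusive quartile method:
  Q1 = 14
  Q2 (median) = 36.5
  Q3 = 78.25
  IQR = Q3 - Q1 = 78.25 - 14 = 64.25
Step 4: Q1 = 14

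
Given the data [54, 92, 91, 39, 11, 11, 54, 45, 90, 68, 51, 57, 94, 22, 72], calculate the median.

54

Step 1: Sort the data in ascending order: [11, 11, 22, 39, 45, 51, 54, 54, 57, 68, 72, 90, 91, 92, 94]
Step 2: The number of values is n = 15.
Step 3: Since n is odd, the median is the middle value at position 8: 54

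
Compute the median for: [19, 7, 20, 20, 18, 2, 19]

19

Step 1: Sort the data in ascending order: [2, 7, 18, 19, 19, 20, 20]
Step 2: The number of values is n = 7.
Step 3: Since n is odd, the median is the middle value at position 4: 19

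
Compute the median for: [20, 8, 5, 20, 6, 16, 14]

14

Step 1: Sort the data in ascending order: [5, 6, 8, 14, 16, 20, 20]
Step 2: The number of values is n = 7.
Step 3: Since n is odd, the median is the middle value at position 4: 14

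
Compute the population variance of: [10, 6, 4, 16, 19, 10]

27.4722

Step 1: Compute the mean: (10 + 6 + 4 + 16 + 19 + 10) / 6 = 10.8333
Step 2: Compute squared deviations from the mean:
  (10 - 10.8333)^2 = 0.6944
  (6 - 10.8333)^2 = 23.3611
  (4 - 10.8333)^2 = 46.6944
  (16 - 10.8333)^2 = 26.6944
  (19 - 10.8333)^2 = 66.6944
  (10 - 10.8333)^2 = 0.6944
Step 3: Sum of squared deviations = 164.8333
Step 4: Population variance = 164.8333 / 6 = 27.4722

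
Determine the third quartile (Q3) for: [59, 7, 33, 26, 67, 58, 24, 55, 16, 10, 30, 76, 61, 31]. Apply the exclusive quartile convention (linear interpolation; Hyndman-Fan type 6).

59.5

Step 1: Sort the data: [7, 10, 16, 24, 26, 30, 31, 33, 55, 58, 59, 61, 67, 76]
Step 2: n = 14
Step 3: Using the exclusive quartile method:
  Q1 = 22
  Q2 (median) = 32
  Q3 = 59.5
  IQR = Q3 - Q1 = 59.5 - 22 = 37.5
Step 4: Q3 = 59.5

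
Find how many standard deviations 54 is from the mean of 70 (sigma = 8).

-2

Step 1: Recall the z-score formula: z = (x - mu) / sigma
Step 2: Substitute values: z = (54 - 70) / 8
Step 3: z = -16 / 8 = -2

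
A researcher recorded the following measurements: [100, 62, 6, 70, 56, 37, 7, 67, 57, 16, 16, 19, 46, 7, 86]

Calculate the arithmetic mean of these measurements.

43.4667

Step 1: Sum all values: 100 + 62 + 6 + 70 + 56 + 37 + 7 + 67 + 57 + 16 + 16 + 19 + 46 + 7 + 86 = 652
Step 2: Count the number of values: n = 15
Step 3: Mean = sum / n = 652 / 15 = 43.4667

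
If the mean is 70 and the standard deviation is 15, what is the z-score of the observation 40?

-2

Step 1: Recall the z-score formula: z = (x - mu) / sigma
Step 2: Substitute values: z = (40 - 70) / 15
Step 3: z = -30 / 15 = -2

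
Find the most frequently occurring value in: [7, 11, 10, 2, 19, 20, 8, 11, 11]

11

Step 1: Count the frequency of each value:
  2: appears 1 time(s)
  7: appears 1 time(s)
  8: appears 1 time(s)
  10: appears 1 time(s)
  11: appears 3 time(s)
  19: appears 1 time(s)
  20: appears 1 time(s)
Step 2: The value 11 appears most frequently (3 times).
Step 3: Mode = 11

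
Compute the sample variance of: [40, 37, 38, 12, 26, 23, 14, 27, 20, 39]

110.0444

Step 1: Compute the mean: (40 + 37 + 38 + 12 + 26 + 23 + 14 + 27 + 20 + 39) / 10 = 27.6
Step 2: Compute squared deviations from the mean:
  (40 - 27.6)^2 = 153.76
  (37 - 27.6)^2 = 88.36
  (38 - 27.6)^2 = 108.16
  (12 - 27.6)^2 = 243.36
  (26 - 27.6)^2 = 2.56
  (23 - 27.6)^2 = 21.16
  (14 - 27.6)^2 = 184.96
  (27 - 27.6)^2 = 0.36
  (20 - 27.6)^2 = 57.76
  (39 - 27.6)^2 = 129.96
Step 3: Sum of squared deviations = 990.4
Step 4: Sample variance = 990.4 / 9 = 110.0444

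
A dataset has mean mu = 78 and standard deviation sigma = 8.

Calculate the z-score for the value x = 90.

1.5

Step 1: Recall the z-score formula: z = (x - mu) / sigma
Step 2: Substitute values: z = (90 - 78) / 8
Step 3: z = 12 / 8 = 1.5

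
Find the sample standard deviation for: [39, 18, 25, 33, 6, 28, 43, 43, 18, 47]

13.3749

Step 1: Compute the mean: 30
Step 2: Sum of squared deviations from the mean: 1610
Step 3: Sample variance = 1610 / 9 = 178.8889
Step 4: Standard deviation = sqrt(178.8889) = 13.3749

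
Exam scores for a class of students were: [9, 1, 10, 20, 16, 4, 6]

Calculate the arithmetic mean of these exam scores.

9.4286

Step 1: Sum all values: 9 + 1 + 10 + 20 + 16 + 4 + 6 = 66
Step 2: Count the number of values: n = 7
Step 3: Mean = sum / n = 66 / 7 = 9.4286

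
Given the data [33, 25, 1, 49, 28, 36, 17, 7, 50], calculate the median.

28

Step 1: Sort the data in ascending order: [1, 7, 17, 25, 28, 33, 36, 49, 50]
Step 2: The number of values is n = 9.
Step 3: Since n is odd, the median is the middle value at position 5: 28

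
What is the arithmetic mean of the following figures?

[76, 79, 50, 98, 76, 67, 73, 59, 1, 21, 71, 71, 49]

60.8462

Step 1: Sum all values: 76 + 79 + 50 + 98 + 76 + 67 + 73 + 59 + 1 + 21 + 71 + 71 + 49 = 791
Step 2: Count the number of values: n = 13
Step 3: Mean = sum / n = 791 / 13 = 60.8462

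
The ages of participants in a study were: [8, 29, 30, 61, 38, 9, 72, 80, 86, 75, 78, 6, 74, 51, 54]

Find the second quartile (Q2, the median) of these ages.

54

Step 1: Sort the data: [6, 8, 9, 29, 30, 38, 51, 54, 61, 72, 74, 75, 78, 80, 86]
Step 2: n = 15
Step 3: Q2 is the median. Since n is odd, it is the middle value at position 8: 54
Step 4: Q2 = 54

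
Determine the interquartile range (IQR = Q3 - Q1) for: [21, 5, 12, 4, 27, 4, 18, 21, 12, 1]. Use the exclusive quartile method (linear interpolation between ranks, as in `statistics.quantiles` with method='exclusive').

17

Step 1: Sort the data: [1, 4, 4, 5, 12, 12, 18, 21, 21, 27]
Step 2: n = 10
Step 3: Using the exclusive quartile method:
  Q1 = 4
  Q2 (median) = 12
  Q3 = 21
  IQR = Q3 - Q1 = 21 - 4 = 17
Step 4: IQR = 17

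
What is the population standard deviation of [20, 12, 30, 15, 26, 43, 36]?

10.406

Step 1: Compute the mean: 26
Step 2: Sum of squared deviations from the mean: 758
Step 3: Population variance = 758 / 7 = 108.2857
Step 4: Standard deviation = sqrt(108.2857) = 10.406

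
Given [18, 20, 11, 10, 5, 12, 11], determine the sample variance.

25.619

Step 1: Compute the mean: (18 + 20 + 11 + 10 + 5 + 12 + 11) / 7 = 12.4286
Step 2: Compute squared deviations from the mean:
  (18 - 12.4286)^2 = 31.0408
  (20 - 12.4286)^2 = 57.3265
  (11 - 12.4286)^2 = 2.0408
  (10 - 12.4286)^2 = 5.898
  (5 - 12.4286)^2 = 55.1837
  (12 - 12.4286)^2 = 0.1837
  (11 - 12.4286)^2 = 2.0408
Step 3: Sum of squared deviations = 153.7143
Step 4: Sample variance = 153.7143 / 6 = 25.619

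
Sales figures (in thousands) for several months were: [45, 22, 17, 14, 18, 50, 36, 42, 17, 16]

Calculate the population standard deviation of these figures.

13.2291

Step 1: Compute the mean: 27.7
Step 2: Sum of squared deviations from the mean: 1750.1
Step 3: Population variance = 1750.1 / 10 = 175.01
Step 4: Standard deviation = sqrt(175.01) = 13.2291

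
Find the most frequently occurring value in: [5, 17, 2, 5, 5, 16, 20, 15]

5

Step 1: Count the frequency of each value:
  2: appears 1 time(s)
  5: appears 3 time(s)
  15: appears 1 time(s)
  16: appears 1 time(s)
  17: appears 1 time(s)
  20: appears 1 time(s)
Step 2: The value 5 appears most frequently (3 times).
Step 3: Mode = 5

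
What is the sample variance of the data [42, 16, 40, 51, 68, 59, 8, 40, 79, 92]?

688.0556

Step 1: Compute the mean: (42 + 16 + 40 + 51 + 68 + 59 + 8 + 40 + 79 + 92) / 10 = 49.5
Step 2: Compute squared deviations from the mean:
  (42 - 49.5)^2 = 56.25
  (16 - 49.5)^2 = 1122.25
  (40 - 49.5)^2 = 90.25
  (51 - 49.5)^2 = 2.25
  (68 - 49.5)^2 = 342.25
  (59 - 49.5)^2 = 90.25
  (8 - 49.5)^2 = 1722.25
  (40 - 49.5)^2 = 90.25
  (79 - 49.5)^2 = 870.25
  (92 - 49.5)^2 = 1806.25
Step 3: Sum of squared deviations = 6192.5
Step 4: Sample variance = 6192.5 / 9 = 688.0556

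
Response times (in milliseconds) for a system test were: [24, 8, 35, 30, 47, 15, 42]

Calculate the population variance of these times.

170.2041

Step 1: Compute the mean: (24 + 8 + 35 + 30 + 47 + 15 + 42) / 7 = 28.7143
Step 2: Compute squared deviations from the mean:
  (24 - 28.7143)^2 = 22.2245
  (8 - 28.7143)^2 = 429.0816
  (35 - 28.7143)^2 = 39.5102
  (30 - 28.7143)^2 = 1.6531
  (47 - 28.7143)^2 = 334.3673
  (15 - 28.7143)^2 = 188.0816
  (42 - 28.7143)^2 = 176.5102
Step 3: Sum of squared deviations = 1191.4286
Step 4: Population variance = 1191.4286 / 7 = 170.2041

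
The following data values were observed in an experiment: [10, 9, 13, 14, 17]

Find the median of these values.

13

Step 1: Sort the data in ascending order: [9, 10, 13, 14, 17]
Step 2: The number of values is n = 5.
Step 3: Since n is odd, the median is the middle value at position 3: 13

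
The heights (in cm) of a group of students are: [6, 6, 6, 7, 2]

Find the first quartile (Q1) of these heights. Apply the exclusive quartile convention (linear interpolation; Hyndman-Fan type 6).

4

Step 1: Sort the data: [2, 6, 6, 6, 7]
Step 2: n = 5
Step 3: Using the exclusive quartile method:
  Q1 = 4
  Q2 (median) = 6
  Q3 = 6.5
  IQR = Q3 - Q1 = 6.5 - 4 = 2.5
Step 4: Q1 = 4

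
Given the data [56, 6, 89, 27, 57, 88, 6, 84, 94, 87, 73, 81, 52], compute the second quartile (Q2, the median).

73

Step 1: Sort the data: [6, 6, 27, 52, 56, 57, 73, 81, 84, 87, 88, 89, 94]
Step 2: n = 13
Step 3: Q2 is the median. Since n is odd, it is the middle value at position 7: 73
Step 4: Q2 = 73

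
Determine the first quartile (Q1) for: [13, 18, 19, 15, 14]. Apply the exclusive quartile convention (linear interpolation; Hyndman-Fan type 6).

13.5

Step 1: Sort the data: [13, 14, 15, 18, 19]
Step 2: n = 5
Step 3: Using the exclusive quartile method:
  Q1 = 13.5
  Q2 (median) = 15
  Q3 = 18.5
  IQR = Q3 - Q1 = 18.5 - 13.5 = 5
Step 4: Q1 = 13.5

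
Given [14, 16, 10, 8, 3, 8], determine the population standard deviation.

4.259

Step 1: Compute the mean: 9.8333
Step 2: Sum of squared deviations from the mean: 108.8333
Step 3: Population variance = 108.8333 / 6 = 18.1389
Step 4: Standard deviation = sqrt(18.1389) = 4.259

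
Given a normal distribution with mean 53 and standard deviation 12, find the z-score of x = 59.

0.5

Step 1: Recall the z-score formula: z = (x - mu) / sigma
Step 2: Substitute values: z = (59 - 53) / 12
Step 3: z = 6 / 12 = 0.5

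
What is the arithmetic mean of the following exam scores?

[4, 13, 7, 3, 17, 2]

7.6667

Step 1: Sum all values: 4 + 13 + 7 + 3 + 17 + 2 = 46
Step 2: Count the number of values: n = 6
Step 3: Mean = sum / n = 46 / 6 = 7.6667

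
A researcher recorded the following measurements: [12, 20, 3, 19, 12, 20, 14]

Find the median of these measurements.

14

Step 1: Sort the data in ascending order: [3, 12, 12, 14, 19, 20, 20]
Step 2: The number of values is n = 7.
Step 3: Since n is odd, the median is the middle value at position 4: 14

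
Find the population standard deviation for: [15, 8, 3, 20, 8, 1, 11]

6.1146

Step 1: Compute the mean: 9.4286
Step 2: Sum of squared deviations from the mean: 261.7143
Step 3: Population variance = 261.7143 / 7 = 37.3878
Step 4: Standard deviation = sqrt(37.3878) = 6.1146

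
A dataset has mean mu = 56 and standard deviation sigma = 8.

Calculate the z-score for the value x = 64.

1

Step 1: Recall the z-score formula: z = (x - mu) / sigma
Step 2: Substitute values: z = (64 - 56) / 8
Step 3: z = 8 / 8 = 1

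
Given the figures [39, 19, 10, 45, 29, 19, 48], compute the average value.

29.8571

Step 1: Sum all values: 39 + 19 + 10 + 45 + 29 + 19 + 48 = 209
Step 2: Count the number of values: n = 7
Step 3: Mean = sum / n = 209 / 7 = 29.8571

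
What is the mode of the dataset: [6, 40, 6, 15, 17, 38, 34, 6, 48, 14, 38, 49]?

6

Step 1: Count the frequency of each value:
  6: appears 3 time(s)
  14: appears 1 time(s)
  15: appears 1 time(s)
  17: appears 1 time(s)
  34: appears 1 time(s)
  38: appears 2 time(s)
  40: appears 1 time(s)
  48: appears 1 time(s)
  49: appears 1 time(s)
Step 2: The value 6 appears most frequently (3 times).
Step 3: Mode = 6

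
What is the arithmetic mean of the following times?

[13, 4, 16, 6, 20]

11.8

Step 1: Sum all values: 13 + 4 + 16 + 6 + 20 = 59
Step 2: Count the number of values: n = 5
Step 3: Mean = sum / n = 59 / 5 = 11.8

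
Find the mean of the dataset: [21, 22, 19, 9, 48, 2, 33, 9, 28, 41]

23.2

Step 1: Sum all values: 21 + 22 + 19 + 9 + 48 + 2 + 33 + 9 + 28 + 41 = 232
Step 2: Count the number of values: n = 10
Step 3: Mean = sum / n = 232 / 10 = 23.2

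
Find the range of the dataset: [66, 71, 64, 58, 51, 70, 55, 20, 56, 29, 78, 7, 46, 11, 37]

71

Step 1: Identify the maximum value: max = 78
Step 2: Identify the minimum value: min = 7
Step 3: Range = max - min = 78 - 7 = 71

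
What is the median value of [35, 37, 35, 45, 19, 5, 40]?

35

Step 1: Sort the data in ascending order: [5, 19, 35, 35, 37, 40, 45]
Step 2: The number of values is n = 7.
Step 3: Since n is odd, the median is the middle value at position 4: 35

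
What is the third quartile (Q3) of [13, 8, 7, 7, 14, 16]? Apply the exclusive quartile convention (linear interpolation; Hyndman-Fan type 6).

14.5

Step 1: Sort the data: [7, 7, 8, 13, 14, 16]
Step 2: n = 6
Step 3: Using the exclusive quartile method:
  Q1 = 7
  Q2 (median) = 10.5
  Q3 = 14.5
  IQR = Q3 - Q1 = 14.5 - 7 = 7.5
Step 4: Q3 = 14.5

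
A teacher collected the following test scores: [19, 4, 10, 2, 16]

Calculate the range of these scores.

17

Step 1: Identify the maximum value: max = 19
Step 2: Identify the minimum value: min = 2
Step 3: Range = max - min = 19 - 2 = 17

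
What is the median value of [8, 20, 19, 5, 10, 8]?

9

Step 1: Sort the data in ascending order: [5, 8, 8, 10, 19, 20]
Step 2: The number of values is n = 6.
Step 3: Since n is even, the median is the average of positions 3 and 4:
  Median = (8 + 10) / 2 = 9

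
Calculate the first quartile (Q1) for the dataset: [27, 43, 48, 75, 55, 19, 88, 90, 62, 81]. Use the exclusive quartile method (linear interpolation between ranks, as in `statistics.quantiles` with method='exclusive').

39

Step 1: Sort the data: [19, 27, 43, 48, 55, 62, 75, 81, 88, 90]
Step 2: n = 10
Step 3: Using the exclusive quartile method:
  Q1 = 39
  Q2 (median) = 58.5
  Q3 = 82.75
  IQR = Q3 - Q1 = 82.75 - 39 = 43.75
Step 4: Q1 = 39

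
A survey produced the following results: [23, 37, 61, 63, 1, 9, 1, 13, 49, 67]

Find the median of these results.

30

Step 1: Sort the data in ascending order: [1, 1, 9, 13, 23, 37, 49, 61, 63, 67]
Step 2: The number of values is n = 10.
Step 3: Since n is even, the median is the average of positions 5 and 6:
  Median = (23 + 37) / 2 = 30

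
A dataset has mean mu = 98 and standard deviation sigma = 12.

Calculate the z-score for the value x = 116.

1.5

Step 1: Recall the z-score formula: z = (x - mu) / sigma
Step 2: Substitute values: z = (116 - 98) / 12
Step 3: z = 18 / 12 = 1.5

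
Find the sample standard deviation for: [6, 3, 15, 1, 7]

5.3666

Step 1: Compute the mean: 6.4
Step 2: Sum of squared deviations from the mean: 115.2
Step 3: Sample variance = 115.2 / 4 = 28.8
Step 4: Standard deviation = sqrt(28.8) = 5.3666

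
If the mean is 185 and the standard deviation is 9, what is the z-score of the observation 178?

-0.7778

Step 1: Recall the z-score formula: z = (x - mu) / sigma
Step 2: Substitute values: z = (178 - 185) / 9
Step 3: z = -7 / 9 = -0.7778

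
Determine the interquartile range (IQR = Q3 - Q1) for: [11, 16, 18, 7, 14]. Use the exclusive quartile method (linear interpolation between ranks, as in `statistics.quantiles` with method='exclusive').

8

Step 1: Sort the data: [7, 11, 14, 16, 18]
Step 2: n = 5
Step 3: Using the exclusive quartile method:
  Q1 = 9
  Q2 (median) = 14
  Q3 = 17
  IQR = Q3 - Q1 = 17 - 9 = 8
Step 4: IQR = 8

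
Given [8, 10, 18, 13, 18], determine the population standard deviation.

4.0792

Step 1: Compute the mean: 13.4
Step 2: Sum of squared deviations from the mean: 83.2
Step 3: Population variance = 83.2 / 5 = 16.64
Step 4: Standard deviation = sqrt(16.64) = 4.0792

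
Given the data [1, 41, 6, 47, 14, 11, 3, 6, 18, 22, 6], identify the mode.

6

Step 1: Count the frequency of each value:
  1: appears 1 time(s)
  3: appears 1 time(s)
  6: appears 3 time(s)
  11: appears 1 time(s)
  14: appears 1 time(s)
  18: appears 1 time(s)
  22: appears 1 time(s)
  41: appears 1 time(s)
  47: appears 1 time(s)
Step 2: The value 6 appears most frequently (3 times).
Step 3: Mode = 6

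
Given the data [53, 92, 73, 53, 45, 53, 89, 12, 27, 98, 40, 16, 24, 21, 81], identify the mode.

53

Step 1: Count the frequency of each value:
  12: appears 1 time(s)
  16: appears 1 time(s)
  21: appears 1 time(s)
  24: appears 1 time(s)
  27: appears 1 time(s)
  40: appears 1 time(s)
  45: appears 1 time(s)
  53: appears 3 time(s)
  73: appears 1 time(s)
  81: appears 1 time(s)
  89: appears 1 time(s)
  92: appears 1 time(s)
  98: appears 1 time(s)
Step 2: The value 53 appears most frequently (3 times).
Step 3: Mode = 53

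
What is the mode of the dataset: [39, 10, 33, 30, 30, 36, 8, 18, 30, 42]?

30

Step 1: Count the frequency of each value:
  8: appears 1 time(s)
  10: appears 1 time(s)
  18: appears 1 time(s)
  30: appears 3 time(s)
  33: appears 1 time(s)
  36: appears 1 time(s)
  39: appears 1 time(s)
  42: appears 1 time(s)
Step 2: The value 30 appears most frequently (3 times).
Step 3: Mode = 30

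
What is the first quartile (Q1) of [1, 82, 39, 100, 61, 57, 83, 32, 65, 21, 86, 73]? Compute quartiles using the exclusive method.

33.75

Step 1: Sort the data: [1, 21, 32, 39, 57, 61, 65, 73, 82, 83, 86, 100]
Step 2: n = 12
Step 3: Using the exclusive quartile method:
  Q1 = 33.75
  Q2 (median) = 63
  Q3 = 82.75
  IQR = Q3 - Q1 = 82.75 - 33.75 = 49
Step 4: Q1 = 33.75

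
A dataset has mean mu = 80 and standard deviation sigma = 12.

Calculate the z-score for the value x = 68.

-1

Step 1: Recall the z-score formula: z = (x - mu) / sigma
Step 2: Substitute values: z = (68 - 80) / 12
Step 3: z = -12 / 12 = -1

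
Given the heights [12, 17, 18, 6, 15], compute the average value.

13.6

Step 1: Sum all values: 12 + 17 + 18 + 6 + 15 = 68
Step 2: Count the number of values: n = 5
Step 3: Mean = sum / n = 68 / 5 = 13.6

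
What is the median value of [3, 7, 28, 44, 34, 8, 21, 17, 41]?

21

Step 1: Sort the data in ascending order: [3, 7, 8, 17, 21, 28, 34, 41, 44]
Step 2: The number of values is n = 9.
Step 3: Since n is odd, the median is the middle value at position 5: 21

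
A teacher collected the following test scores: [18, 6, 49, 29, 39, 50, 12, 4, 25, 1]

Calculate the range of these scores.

49

Step 1: Identify the maximum value: max = 50
Step 2: Identify the minimum value: min = 1
Step 3: Range = max - min = 50 - 1 = 49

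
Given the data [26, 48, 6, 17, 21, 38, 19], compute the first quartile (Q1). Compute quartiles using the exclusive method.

17

Step 1: Sort the data: [6, 17, 19, 21, 26, 38, 48]
Step 2: n = 7
Step 3: Using the exclusive quartile method:
  Q1 = 17
  Q2 (median) = 21
  Q3 = 38
  IQR = Q3 - Q1 = 38 - 17 = 21
Step 4: Q1 = 17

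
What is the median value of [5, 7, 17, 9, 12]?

9

Step 1: Sort the data in ascending order: [5, 7, 9, 12, 17]
Step 2: The number of values is n = 5.
Step 3: Since n is odd, the median is the middle value at position 3: 9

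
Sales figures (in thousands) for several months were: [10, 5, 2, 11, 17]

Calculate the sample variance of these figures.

33.5

Step 1: Compute the mean: (10 + 5 + 2 + 11 + 17) / 5 = 9
Step 2: Compute squared deviations from the mean:
  (10 - 9)^2 = 1
  (5 - 9)^2 = 16
  (2 - 9)^2 = 49
  (11 - 9)^2 = 4
  (17 - 9)^2 = 64
Step 3: Sum of squared deviations = 134
Step 4: Sample variance = 134 / 4 = 33.5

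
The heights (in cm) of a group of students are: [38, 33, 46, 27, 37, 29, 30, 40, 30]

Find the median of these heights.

33

Step 1: Sort the data in ascending order: [27, 29, 30, 30, 33, 37, 38, 40, 46]
Step 2: The number of values is n = 9.
Step 3: Since n is odd, the median is the middle value at position 5: 33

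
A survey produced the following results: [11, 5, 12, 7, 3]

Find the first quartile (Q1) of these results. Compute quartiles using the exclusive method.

4

Step 1: Sort the data: [3, 5, 7, 11, 12]
Step 2: n = 5
Step 3: Using the exclusive quartile method:
  Q1 = 4
  Q2 (median) = 7
  Q3 = 11.5
  IQR = Q3 - Q1 = 11.5 - 4 = 7.5
Step 4: Q1 = 4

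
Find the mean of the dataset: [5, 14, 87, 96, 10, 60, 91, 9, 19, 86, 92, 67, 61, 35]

52.2857

Step 1: Sum all values: 5 + 14 + 87 + 96 + 10 + 60 + 91 + 9 + 19 + 86 + 92 + 67 + 61 + 35 = 732
Step 2: Count the number of values: n = 14
Step 3: Mean = sum / n = 732 / 14 = 52.2857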